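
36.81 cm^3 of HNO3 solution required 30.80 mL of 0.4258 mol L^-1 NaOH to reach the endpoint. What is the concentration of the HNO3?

0.356 M

n(NaOH) delivered = 0.4258 x 0.03080 = 0.01311 mol.
For a 1:1 reaction, n(HNO3) = 0.01311 mol.
[HNO3] = 0.01311 mol / 0.03681 L = 0.356 M.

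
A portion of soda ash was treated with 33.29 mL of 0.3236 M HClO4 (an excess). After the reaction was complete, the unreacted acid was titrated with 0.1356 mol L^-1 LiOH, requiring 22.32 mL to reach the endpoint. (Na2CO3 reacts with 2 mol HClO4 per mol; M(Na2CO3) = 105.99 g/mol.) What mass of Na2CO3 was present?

Total n(HClO4) added = 0.3236 x 0.03329 = 0.01077 mol.
n(LiOH) used = 0.1356 x 0.02232 = 0.003027 mol, which equals the excess n(HClO4).
So n(HClO4) consumed by the sample = 0.01077 - 0.003027 = 0.007746 mol.
n(Na2CO3) = 0.007746 / 2 = 0.003873 mol.
mass = 0.003873 mol x 105.99 g/mol = 0.411 g.

0.411 g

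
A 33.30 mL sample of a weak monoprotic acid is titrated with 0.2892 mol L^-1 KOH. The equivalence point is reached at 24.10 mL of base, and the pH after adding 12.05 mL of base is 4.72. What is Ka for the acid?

12.05 mL is half of the equivalence volume, so this is the half-equivalence point where [HA] = [A^-].
At half-equivalence pH = pKa, so pKa = 4.72.
Ka = 10^(-4.72) = 1.9 x 10^-5.

1.9 x 10^-5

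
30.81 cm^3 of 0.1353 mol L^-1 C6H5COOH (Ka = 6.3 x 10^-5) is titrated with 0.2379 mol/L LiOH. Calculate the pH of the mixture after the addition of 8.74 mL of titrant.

Initial n(C6H5COOH) = 0.1353 x 0.03081 = 0.004169 mol.
n(LiOH) added = 0.2379 x 0.008740 = 0.002079 mol, converting that many moles of C6H5COOH to C6H5COO-.
Remaining n(C6H5COOH) = 0.002089 mol; n(C6H5COO-) = 0.002079 mol.
By Henderson-Hasselbalch, pH = pKa + log([A^-]/[HA]) = 4.20 + log(0.002079/0.002089) = 4.20 + (-0.00) = 4.20.

4.20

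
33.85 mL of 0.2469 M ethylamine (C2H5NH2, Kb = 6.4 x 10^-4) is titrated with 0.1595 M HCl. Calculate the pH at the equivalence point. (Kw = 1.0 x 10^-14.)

n(C2H5NH2) = 0.2469 x 0.03385 = 0.008358 mol; V(HCl) at equivalence = 0.008358/0.1595 = 0.05240 L.
At equivalence the base is fully converted to C2H5NH3+; total volume = 0.08625 L, so [C2H5NH3+] = 0.008358/0.08625 = 0.09690 M.
Ka(C2H5NH3+) = Kw/Kb = 1.0e-14 / 6.4 x 10^-4 = 1.56e-11.
[H^+] = sqrt(Ka x [C2H5NH3+]) = sqrt(1.56e-11 x 0.09690) = 1.23e-6 M.
pH = -log(1.23e-6) = 5.91.

5.91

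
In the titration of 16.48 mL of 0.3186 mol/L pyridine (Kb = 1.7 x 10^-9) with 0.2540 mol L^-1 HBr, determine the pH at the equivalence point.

3.04

n(C5H5N) = 0.3186 x 0.01648 = 0.005251 mol; V(HBr) at equivalence = 0.005251/0.2540 = 0.02067 L.
At equivalence the base is fully converted to C5H5NH+; total volume = 0.03715 L, so [C5H5NH+] = 0.005251/0.03715 = 0.1413 M.
Ka(C5H5NH+) = Kw/Kb = 1.0e-14 / 1.7 x 10^-9 = 5.88e-6.
[H^+] = sqrt(Ka x [C5H5NH+]) = sqrt(5.88e-6 x 0.1413) = 0.000912 M.
pH = -log(0.000912) = 3.04.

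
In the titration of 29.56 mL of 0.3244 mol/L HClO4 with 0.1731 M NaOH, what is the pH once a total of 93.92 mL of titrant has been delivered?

n(acid) = 0.3244 x 0.02956 = 0.009589 mol; n(NaOH) added = 0.1731 x 0.09392 = 0.01626 mol.
Base is in excess by 0.01626 - 0.009589 = 0.006668 mol in a total volume of 0.1235 L.
[OH^-] = 0.006668/0.1235 = 0.05400 M, so pOH = 1.27 and pH = 14.00 - 1.27 = 12.73.

12.73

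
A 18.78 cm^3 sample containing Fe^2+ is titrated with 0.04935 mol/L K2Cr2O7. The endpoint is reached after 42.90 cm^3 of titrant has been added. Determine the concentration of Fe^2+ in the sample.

0.676 M

n(K2Cr2O7) = 0.04935 x 0.04290 = 0.002117 mol.
From the balanced equation, 1 mol K2Cr2O7 reacts with 6 mol Fe^2+, so n(Fe^2+) = 0.002117 x 6/1 = 0.01270 mol.
[Fe^2+] = 0.01270 / 0.01878 L = 0.676 M.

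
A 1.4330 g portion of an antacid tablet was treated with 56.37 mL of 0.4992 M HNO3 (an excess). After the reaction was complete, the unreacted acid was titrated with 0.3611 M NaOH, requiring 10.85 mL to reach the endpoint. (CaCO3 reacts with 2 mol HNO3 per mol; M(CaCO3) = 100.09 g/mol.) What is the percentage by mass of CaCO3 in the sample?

Total n(HNO3) added = 0.4992 x 0.05637 = 0.02814 mol.
n(NaOH) used = 0.3611 x 0.01085 = 0.003918 mol, which equals the excess n(HNO3).
So n(HNO3) consumed by the sample = 0.02814 - 0.003918 = 0.02422 mol.
n(CaCO3) = 0.02422 / 2 = 0.01211 mol.
mass CaCO3 = 0.01211 x 100.09 = 1.212 g, so %CaCO3 = 1.212/1.4330 x 100 = 84.6%.

84.6%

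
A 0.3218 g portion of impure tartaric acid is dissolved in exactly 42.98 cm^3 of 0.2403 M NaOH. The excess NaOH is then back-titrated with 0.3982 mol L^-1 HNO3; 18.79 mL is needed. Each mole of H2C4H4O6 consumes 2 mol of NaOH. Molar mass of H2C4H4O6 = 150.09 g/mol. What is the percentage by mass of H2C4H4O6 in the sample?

Total n(NaOH) added = 0.2403 x 0.04298 = 0.01033 mol.
n(HNO3) used = 0.3982 x 0.01879 = 0.007482 mol, which equals the excess n(NaOH).
So n(NaOH) consumed by the sample = 0.01033 - 0.007482 = 0.002846 mol.
n(H2C4H4O6) = 0.002846 / 2 = 0.001423 mol.
mass H2C4H4O6 = 0.001423 x 150.09 = 0.2136 g, so %H2C4H4O6 = 0.2136/0.3218 x 100 = 66.4%.

66.4%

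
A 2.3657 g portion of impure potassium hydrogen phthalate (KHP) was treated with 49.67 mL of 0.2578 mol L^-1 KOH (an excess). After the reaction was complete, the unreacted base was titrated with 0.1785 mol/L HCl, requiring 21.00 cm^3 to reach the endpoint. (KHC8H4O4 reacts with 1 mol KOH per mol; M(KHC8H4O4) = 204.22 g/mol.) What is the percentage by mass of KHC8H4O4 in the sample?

Total n(KOH) added = 0.2578 x 0.04967 = 0.01280 mol.
n(HCl) used = 0.1785 x 0.02100 = 0.003749 mol, which equals the excess n(KOH).
So n(KOH) consumed by the sample = 0.01280 - 0.003749 = 0.009056 mol.
n(KHC8H4O4) = 0.009056 / 1 = 0.009056 mol.
mass KHC8H4O4 = 0.009056 x 204.22 = 1.850 g, so %KHC8H4O4 = 1.850/2.3657 x 100 = 78.2%.

78.2%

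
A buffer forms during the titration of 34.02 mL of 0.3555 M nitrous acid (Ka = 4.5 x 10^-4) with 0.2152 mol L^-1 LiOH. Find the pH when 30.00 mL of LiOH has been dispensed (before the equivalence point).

Initial n(HNO2) = 0.3555 x 0.03402 = 0.01209 mol.
n(LiOH) added = 0.2152 x 0.03000 = 0.006456 mol, converting that many moles of HNO2 to NO2-.
Remaining n(HNO2) = 0.005638 mol; n(NO2-) = 0.006456 mol.
By Henderson-Hasselbalch, pH = pKa + log([A^-]/[HA]) = 3.35 + log(0.006456/0.005638) = 3.35 + (+0.06) = 3.41.

3.41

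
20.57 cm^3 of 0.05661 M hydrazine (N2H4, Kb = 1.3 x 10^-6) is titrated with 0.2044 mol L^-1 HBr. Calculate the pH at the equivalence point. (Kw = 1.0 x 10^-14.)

4.73

n(N2H4) = 0.05661 x 0.02057 = 0.001164 mol; V(HBr) at equivalence = 0.001164/0.2044 = 0.005697 L.
At equivalence the base is fully converted to N2H5+; total volume = 0.02627 L, so [N2H5+] = 0.001164/0.02627 = 0.04433 M.
Ka(N2H5+) = Kw/Kb = 1.0e-14 / 1.3 x 10^-6 = 7.69e-9.
[H^+] = sqrt(Ka x [N2H5+]) = sqrt(7.69e-9 x 0.04433) = 1.85e-5 M.
pH = -log(1.85e-5) = 4.73.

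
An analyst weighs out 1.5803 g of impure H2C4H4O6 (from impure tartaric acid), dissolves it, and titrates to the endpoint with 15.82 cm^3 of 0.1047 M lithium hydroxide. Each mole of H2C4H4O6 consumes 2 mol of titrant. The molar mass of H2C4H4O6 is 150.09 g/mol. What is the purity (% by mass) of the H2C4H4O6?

n(LiOH) = 0.1047 x 0.01582 = 0.001656 mol.
n(H2C4H4O6) = 0.001656 / 2 = 0.0008282 mol.
mass of H2C4H4O6 = 0.0008282 x 150.09 = 0.1243 g.
% purity = 0.1243 / 1.5803 x 100 = 7.87%.

7.87%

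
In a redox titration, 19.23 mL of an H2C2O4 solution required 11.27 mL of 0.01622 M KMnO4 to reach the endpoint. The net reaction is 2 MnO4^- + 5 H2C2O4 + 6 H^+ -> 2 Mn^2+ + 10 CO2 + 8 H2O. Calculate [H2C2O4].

0.0238 M

n(KMnO4) = 0.01622 x 0.01127 = 0.0001828 mol.
From the balanced equation, 2 mol KMnO4 reacts with 5 mol H2C2O4, so n(H2C2O4) = 0.0001828 x 5/2 = 0.0004570 mol.
[H2C2O4] = 0.0004570 / 0.01923 L = 0.0238 M.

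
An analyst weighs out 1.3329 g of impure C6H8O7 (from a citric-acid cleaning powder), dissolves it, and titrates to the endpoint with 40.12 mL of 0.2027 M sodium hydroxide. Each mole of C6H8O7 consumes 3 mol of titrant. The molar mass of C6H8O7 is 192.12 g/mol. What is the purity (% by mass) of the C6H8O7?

39.1%

n(NaOH) = 0.2027 x 0.04012 = 0.008132 mol.
n(C6H8O7) = 0.008132 / 3 = 0.002711 mol.
mass of C6H8O7 = 0.002711 x 192.12 = 0.5208 g.
% purity = 0.5208 / 1.3329 x 100 = 39.1%.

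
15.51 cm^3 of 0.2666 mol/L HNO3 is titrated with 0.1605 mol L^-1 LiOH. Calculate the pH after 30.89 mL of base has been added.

n(acid) = 0.2666 x 0.01551 = 0.004135 mol; n(LiOH) added = 0.1605 x 0.03089 = 0.004958 mol.
Base is in excess by 0.004958 - 0.004135 = 0.0008229 mol in a total volume of 0.04640 L.
[OH^-] = 0.0008229/0.04640 = 0.01773 M, so pOH = 1.75 and pH = 14.00 - 1.75 = 12.25.

12.25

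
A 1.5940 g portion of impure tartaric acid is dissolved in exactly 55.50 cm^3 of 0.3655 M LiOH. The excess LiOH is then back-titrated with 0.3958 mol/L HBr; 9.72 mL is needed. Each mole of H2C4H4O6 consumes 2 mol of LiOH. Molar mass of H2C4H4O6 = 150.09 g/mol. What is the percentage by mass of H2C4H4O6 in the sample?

Total n(LiOH) added = 0.3655 x 0.05550 = 0.02029 mol.
n(HBr) used = 0.3958 x 0.009720 = 0.003847 mol, which equals the excess n(LiOH).
So n(LiOH) consumed by the sample = 0.02029 - 0.003847 = 0.01644 mol.
n(H2C4H4O6) = 0.01644 / 2 = 0.008219 mol.
mass H2C4H4O6 = 0.008219 x 150.09 = 1.234 g, so %H2C4H4O6 = 1.234/1.5940 x 100 = 77.4%.

77.4%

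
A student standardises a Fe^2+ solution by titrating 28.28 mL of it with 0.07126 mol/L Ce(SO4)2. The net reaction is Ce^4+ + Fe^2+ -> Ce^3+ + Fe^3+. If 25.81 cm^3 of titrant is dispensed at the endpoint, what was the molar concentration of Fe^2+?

0.0650 M

n(Ce(SO4)2) = 0.07126 x 0.02581 = 0.001839 mol.
From the balanced equation, 1 mol Ce(SO4)2 reacts with 1 mol Fe^2+, so n(Fe^2+) = 0.001839 x 1/1 = 0.001839 mol.
[Fe^2+] = 0.001839 / 0.02828 L = 0.0650 M.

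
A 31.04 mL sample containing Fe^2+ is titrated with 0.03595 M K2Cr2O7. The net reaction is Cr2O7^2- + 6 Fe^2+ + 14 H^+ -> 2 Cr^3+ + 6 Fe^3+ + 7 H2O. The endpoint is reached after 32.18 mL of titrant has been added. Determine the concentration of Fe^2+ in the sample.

0.224 M

n(K2Cr2O7) = 0.03595 x 0.03218 = 0.001157 mol.
From the balanced equation, 1 mol K2Cr2O7 reacts with 6 mol Fe^2+, so n(Fe^2+) = 0.001157 x 6/1 = 0.006941 mol.
[Fe^2+] = 0.006941 / 0.03104 L = 0.224 M.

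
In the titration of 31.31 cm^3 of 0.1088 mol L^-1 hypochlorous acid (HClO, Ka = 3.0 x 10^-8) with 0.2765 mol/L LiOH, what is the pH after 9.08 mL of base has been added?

7.97

Initial n(HClO) = 0.1088 x 0.03131 = 0.003407 mol.
n(LiOH) added = 0.2765 x 0.009080 = 0.002511 mol, converting that many moles of HClO to ClO-.
Remaining n(HClO) = 0.0008959 mol; n(ClO-) = 0.002511 mol.
By Henderson-Hasselbalch, pH = pKa + log([A^-]/[HA]) = 7.52 + log(0.002511/0.0008959) = 7.52 + (+0.45) = 7.97.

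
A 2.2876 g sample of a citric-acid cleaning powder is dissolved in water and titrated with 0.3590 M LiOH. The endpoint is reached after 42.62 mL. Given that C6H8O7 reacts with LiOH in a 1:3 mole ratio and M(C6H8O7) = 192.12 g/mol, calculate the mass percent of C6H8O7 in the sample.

42.8%

n(LiOH) = 0.3590 x 0.04262 = 0.01530 mol.
n(C6H8O7) = 0.01530 / 3 = 0.005100 mol.
mass of C6H8O7 = 0.005100 x 192.12 = 0.9798 g.
% purity = 0.9798 / 2.2876 x 100 = 42.8%.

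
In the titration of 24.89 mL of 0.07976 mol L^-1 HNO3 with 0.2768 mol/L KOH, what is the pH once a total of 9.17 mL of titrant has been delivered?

12.21

n(acid) = 0.07976 x 0.02489 = 0.001985 mol; n(KOH) added = 0.2768 x 0.009170 = 0.002538 mol.
Base is in excess by 0.002538 - 0.001985 = 0.0005530 mol in a total volume of 0.03406 L.
[OH^-] = 0.0005530/0.03406 = 0.01624 M, so pOH = 1.79 and pH = 14.00 - 1.79 = 12.21.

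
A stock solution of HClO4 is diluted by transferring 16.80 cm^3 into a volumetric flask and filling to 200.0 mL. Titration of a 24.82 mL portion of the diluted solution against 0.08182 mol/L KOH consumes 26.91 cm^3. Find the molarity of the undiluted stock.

1.06 M

n(KOH) = 0.08182 x 0.02691 = 0.002202 mol.
n(HClO4) in the aliquot = 0.002202 mol.
[diluted HClO4] = 0.002202 / 0.02482 = 0.08871 M.
Dilution factor = 200.0/16.80 = 11.90, so [stock] = 0.08871 x 11.90 = 1.06 M.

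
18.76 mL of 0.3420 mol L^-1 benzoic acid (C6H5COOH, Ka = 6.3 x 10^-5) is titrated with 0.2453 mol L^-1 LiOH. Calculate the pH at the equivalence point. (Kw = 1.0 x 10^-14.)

n(C6H5COOH) = 0.3420 x 0.01876 = 0.006416 mol; V(LiOH) at equivalence = 0.006416/0.2453 = 0.02616 L.
At equivalence all the acid is converted to C6H5COO-; total volume = 0.01876 + 0.02616 = 0.04492 L, so [C6H5COO-] = 0.006416/0.04492 = 0.1428 M.
Kb = Kw/Ka = 1.0e-14 / 6.3 x 10^-5 = 1.59e-10.
[OH^-] = sqrt(Kb x [C6H5COO-]) = sqrt(1.59e-10 x 0.1428) = 4.76e-6 M.
pOH = 5.32, so pH = 14.00 - 5.32 = 8.68.

8.68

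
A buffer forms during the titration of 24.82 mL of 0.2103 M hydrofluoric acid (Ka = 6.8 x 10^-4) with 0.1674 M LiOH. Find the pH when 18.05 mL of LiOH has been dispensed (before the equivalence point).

Initial n(HF) = 0.2103 x 0.02482 = 0.005220 mol.
n(LiOH) added = 0.1674 x 0.01805 = 0.003022 mol, converting that many moles of HF to F-.
Remaining n(HF) = 0.002198 mol; n(F-) = 0.003022 mol.
By Henderson-Hasselbalch, pH = pKa + log([A^-]/[HA]) = 3.17 + log(0.003022/0.002198) = 3.17 + (+0.14) = 3.31.

3.31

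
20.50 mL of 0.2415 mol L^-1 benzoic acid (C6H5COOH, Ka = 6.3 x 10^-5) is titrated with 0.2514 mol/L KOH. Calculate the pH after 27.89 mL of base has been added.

n(acid) = 0.2415 x 0.02050 = 0.004951 mol; n(KOH) added = 0.2514 x 0.02789 = 0.007012 mol.
Base is in excess by 0.007012 - 0.004951 = 0.002061 mol in a total volume of 0.04839 L.
[OH^-] = 0.002061/0.04839 = 0.04259 M, so pOH = 1.37 and pH = 14.00 - 1.37 = 12.63.

12.63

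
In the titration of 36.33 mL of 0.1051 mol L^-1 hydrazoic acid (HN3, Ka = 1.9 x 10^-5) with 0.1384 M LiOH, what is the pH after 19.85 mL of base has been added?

Initial n(HN3) = 0.1051 x 0.03633 = 0.003818 mol.
n(LiOH) added = 0.1384 x 0.01985 = 0.002747 mol, converting that many moles of HN3 to N3-.
Remaining n(HN3) = 0.001071 mol; n(N3-) = 0.002747 mol.
By Henderson-Hasselbalch, pH = pKa + log([A^-]/[HA]) = 4.72 + log(0.002747/0.001071) = 4.72 + (+0.41) = 5.13.

5.13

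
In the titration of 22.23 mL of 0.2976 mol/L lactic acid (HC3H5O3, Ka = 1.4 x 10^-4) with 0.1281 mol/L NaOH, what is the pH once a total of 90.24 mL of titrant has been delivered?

12.64

n(acid) = 0.2976 x 0.02223 = 0.006616 mol; n(NaOH) added = 0.1281 x 0.09024 = 0.01156 mol.
Base is in excess by 0.01156 - 0.006616 = 0.004944 mol in a total volume of 0.1125 L.
[OH^-] = 0.004944/0.1125 = 0.04396 M, so pOH = 1.36 and pH = 14.00 - 1.36 = 12.64.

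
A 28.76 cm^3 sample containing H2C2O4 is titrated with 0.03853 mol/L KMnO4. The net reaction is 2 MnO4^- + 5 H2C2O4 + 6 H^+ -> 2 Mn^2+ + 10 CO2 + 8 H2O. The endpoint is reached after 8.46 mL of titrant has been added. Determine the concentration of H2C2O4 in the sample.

0.0283 M

n(KMnO4) = 0.03853 x 0.008460 = 0.0003260 mol.
From the balanced equation, 2 mol KMnO4 reacts with 5 mol H2C2O4, so n(H2C2O4) = 0.0003260 x 5/2 = 0.0008149 mol.
[H2C2O4] = 0.0008149 / 0.02876 L = 0.0283 M.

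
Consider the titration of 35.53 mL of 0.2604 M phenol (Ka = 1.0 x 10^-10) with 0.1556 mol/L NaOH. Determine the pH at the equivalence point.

n(C6H5OH) = 0.2604 x 0.03553 = 0.009252 mol; V(NaOH) at equivalence = 0.009252/0.1556 = 0.05946 L.
At equivalence all the acid is converted to C6H5O-; total volume = 0.03553 + 0.05946 = 0.09499 L, so [C6H5O-] = 0.009252/0.09499 = 0.09740 M.
Kb = Kw/Ka = 1.0e-14 / 1.0 x 10^-10 = 0.000100.
[OH^-] = sqrt(Kb x [C6H5O-]) = sqrt(0.000100 x 0.09740) = 0.00312 M.
pOH = 2.51, so pH = 14.00 - 2.51 = 11.49.

11.49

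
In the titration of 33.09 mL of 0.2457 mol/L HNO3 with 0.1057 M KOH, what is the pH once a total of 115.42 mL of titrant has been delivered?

12.44

n(acid) = 0.2457 x 0.03309 = 0.008130 mol; n(KOH) added = 0.1057 x 0.1154 = 0.01220 mol.
Base is in excess by 0.01220 - 0.008130 = 0.004070 mol in a total volume of 0.1485 L.
[OH^-] = 0.004070/0.1485 = 0.02740 M, so pOH = 1.56 and pH = 14.00 - 1.56 = 12.44.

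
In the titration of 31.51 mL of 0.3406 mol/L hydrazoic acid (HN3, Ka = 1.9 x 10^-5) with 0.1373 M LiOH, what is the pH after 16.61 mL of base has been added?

Initial n(HN3) = 0.3406 x 0.03151 = 0.01073 mol.
n(LiOH) added = 0.1373 x 0.01661 = 0.002281 mol, converting that many moles of HN3 to N3-.
Remaining n(HN3) = 0.008452 mol; n(N3-) = 0.002281 mol.
By Henderson-Hasselbalch, pH = pKa + log([A^-]/[HA]) = 4.72 + log(0.002281/0.008452) = 4.72 + (-0.57) = 4.15.

4.15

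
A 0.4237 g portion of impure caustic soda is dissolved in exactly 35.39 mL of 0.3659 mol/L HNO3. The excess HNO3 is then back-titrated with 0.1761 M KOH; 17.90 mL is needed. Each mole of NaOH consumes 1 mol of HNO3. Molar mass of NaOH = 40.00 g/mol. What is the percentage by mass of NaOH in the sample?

Total n(HNO3) added = 0.3659 x 0.03539 = 0.01295 mol.
n(KOH) used = 0.1761 x 0.01790 = 0.003152 mol, which equals the excess n(HNO3).
So n(HNO3) consumed by the sample = 0.01295 - 0.003152 = 0.009797 mol.
n(NaOH) = 0.009797 / 1 = 0.009797 mol.
mass NaOH = 0.009797 x 40.00 = 0.3919 g, so %NaOH = 0.3919/0.4237 x 100 = 92.5%.

92.5%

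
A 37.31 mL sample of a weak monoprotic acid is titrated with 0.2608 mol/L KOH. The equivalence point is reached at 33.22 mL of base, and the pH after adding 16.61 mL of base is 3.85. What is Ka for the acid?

16.61 mL is half of the equivalence volume, so this is the half-equivalence point where [HA] = [A^-].
At half-equivalence pH = pKa, so pKa = 3.85.
Ka = 10^(-3.85) = 1.4 x 10^-4.

1.4 x 10^-4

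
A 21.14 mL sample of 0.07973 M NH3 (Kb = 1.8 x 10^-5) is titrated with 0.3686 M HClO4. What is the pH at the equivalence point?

5.22

n(NH3) = 0.07973 x 0.02114 = 0.001685 mol; V(HClO4) at equivalence = 0.001685/0.3686 = 0.004573 L.
At equivalence the base is fully converted to NH4+; total volume = 0.02571 L, so [NH4+] = 0.001685/0.02571 = 0.06555 M.
Ka(NH4+) = Kw/Kb = 1.0e-14 / 1.8 x 10^-5 = 5.56e-10.
[H^+] = sqrt(Ka x [NH4+]) = sqrt(5.56e-10 x 0.06555) = 6.03e-6 M.
pH = -log(6.03e-6) = 5.22.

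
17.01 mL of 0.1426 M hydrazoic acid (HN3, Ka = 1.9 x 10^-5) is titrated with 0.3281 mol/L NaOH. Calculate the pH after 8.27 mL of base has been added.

12.06

n(acid) = 0.1426 x 0.01701 = 0.002426 mol; n(NaOH) added = 0.3281 x 0.008270 = 0.002713 mol.
Base is in excess by 0.002713 - 0.002426 = 0.0002878 mol in a total volume of 0.02528 L.
[OH^-] = 0.0002878/0.02528 = 0.01138 M, so pOH = 1.94 and pH = 14.00 - 1.94 = 12.06.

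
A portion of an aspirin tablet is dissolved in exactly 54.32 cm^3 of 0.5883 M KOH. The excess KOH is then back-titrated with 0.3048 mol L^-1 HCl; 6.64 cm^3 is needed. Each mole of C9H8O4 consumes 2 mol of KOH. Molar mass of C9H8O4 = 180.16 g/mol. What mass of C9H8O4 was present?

Total n(KOH) added = 0.5883 x 0.05432 = 0.03196 mol.
n(HCl) used = 0.3048 x 0.006640 = 0.002024 mol, which equals the excess n(KOH).
So n(KOH) consumed by the sample = 0.03196 - 0.002024 = 0.02993 mol.
n(C9H8O4) = 0.02993 / 2 = 0.01497 mol.
mass = 0.01497 mol x 180.16 g/mol = 2.70 g.

2.70 g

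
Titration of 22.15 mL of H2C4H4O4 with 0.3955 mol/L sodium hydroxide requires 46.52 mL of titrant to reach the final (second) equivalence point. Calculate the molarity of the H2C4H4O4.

0.415 M

n(NaOH) = 0.3955 x 0.04652 = 0.01840 mol.
At the final (second) equivalence point, 2 mol OH^- react per mol H2C4H4O4, so n(H2C4H4O4) = 0.01840 / 2 = 0.009199 mol.
[H2C4H4O4] = 0.009199 / 0.02215 L = 0.415 M.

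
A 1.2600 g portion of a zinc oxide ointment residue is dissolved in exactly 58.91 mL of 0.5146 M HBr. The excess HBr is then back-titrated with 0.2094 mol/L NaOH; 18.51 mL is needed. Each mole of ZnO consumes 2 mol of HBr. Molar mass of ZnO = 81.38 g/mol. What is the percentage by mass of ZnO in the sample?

Total n(HBr) added = 0.5146 x 0.05891 = 0.03032 mol.
n(NaOH) used = 0.2094 x 0.01851 = 0.003876 mol, which equals the excess n(HBr).
So n(HBr) consumed by the sample = 0.03032 - 0.003876 = 0.02644 mol.
n(ZnO) = 0.02644 / 2 = 0.01322 mol.
mass ZnO = 0.01322 x 81.38 = 1.076 g, so %ZnO = 1.076/1.2600 x 100 = 85.4%.

85.4%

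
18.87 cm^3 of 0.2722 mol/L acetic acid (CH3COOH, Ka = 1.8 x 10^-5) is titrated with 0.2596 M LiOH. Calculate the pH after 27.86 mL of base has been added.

12.65

n(acid) = 0.2722 x 0.01887 = 0.005136 mol; n(LiOH) added = 0.2596 x 0.02786 = 0.007232 mol.
Base is in excess by 0.007232 - 0.005136 = 0.002096 mol in a total volume of 0.04673 L.
[OH^-] = 0.002096/0.04673 = 0.04485 M, so pOH = 1.35 and pH = 14.00 - 1.35 = 12.65.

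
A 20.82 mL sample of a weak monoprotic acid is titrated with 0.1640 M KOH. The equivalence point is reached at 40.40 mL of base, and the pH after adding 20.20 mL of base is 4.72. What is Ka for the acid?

20.20 mL is half of the equivalence volume, so this is the half-equivalence point where [HA] = [A^-].
At half-equivalence pH = pKa, so pKa = 4.72.
Ka = 10^(-4.72) = 1.9 x 10^-5.

1.9 x 10^-5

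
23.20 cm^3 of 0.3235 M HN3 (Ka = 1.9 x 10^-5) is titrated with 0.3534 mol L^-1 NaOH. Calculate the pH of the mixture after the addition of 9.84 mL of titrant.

Initial n(HN3) = 0.3235 x 0.02320 = 0.007505 mol.
n(NaOH) added = 0.3534 x 0.009840 = 0.003477 mol, converting that many moles of HN3 to N3-.
Remaining n(HN3) = 0.004028 mol; n(N3-) = 0.003477 mol.
By Henderson-Hasselbalch, pH = pKa + log([A^-]/[HA]) = 4.72 + log(0.003477/0.004028) = 4.72 + (-0.06) = 4.66.

4.66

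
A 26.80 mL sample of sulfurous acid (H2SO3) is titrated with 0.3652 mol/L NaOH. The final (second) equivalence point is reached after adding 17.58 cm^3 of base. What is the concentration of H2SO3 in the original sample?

n(NaOH) = 0.3652 x 0.01758 = 0.006420 mol.
At the final (second) equivalence point, 2 mol OH^- react per mol H2SO3, so n(H2SO3) = 0.006420 / 2 = 0.003210 mol.
[H2SO3] = 0.003210 / 0.02680 L = 0.120 M.

0.120 M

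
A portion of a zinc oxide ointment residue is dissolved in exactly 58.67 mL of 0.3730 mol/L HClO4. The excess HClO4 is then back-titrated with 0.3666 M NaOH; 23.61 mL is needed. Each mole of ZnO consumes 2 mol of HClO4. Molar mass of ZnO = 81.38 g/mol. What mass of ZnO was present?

0.538 g

Total n(HClO4) added = 0.3730 x 0.05867 = 0.02188 mol.
n(NaOH) used = 0.3666 x 0.02361 = 0.008655 mol, which equals the excess n(HClO4).
So n(HClO4) consumed by the sample = 0.02188 - 0.008655 = 0.01323 mol.
n(ZnO) = 0.01323 / 2 = 0.006614 mol.
mass = 0.006614 mol x 81.38 g/mol = 0.538 g.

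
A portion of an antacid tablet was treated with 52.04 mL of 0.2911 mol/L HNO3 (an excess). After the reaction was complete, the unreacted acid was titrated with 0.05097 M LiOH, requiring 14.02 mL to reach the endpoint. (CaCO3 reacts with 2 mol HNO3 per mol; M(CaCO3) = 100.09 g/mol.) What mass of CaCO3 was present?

Total n(HNO3) added = 0.2911 x 0.05204 = 0.01515 mol.
n(LiOH) used = 0.05097 x 0.01402 = 0.0007146 mol, which equals the excess n(HNO3).
So n(HNO3) consumed by the sample = 0.01515 - 0.0007146 = 0.01443 mol.
n(CaCO3) = 0.01443 / 2 = 0.007217 mol.
mass = 0.007217 mol x 100.09 g/mol = 0.722 g.

0.722 g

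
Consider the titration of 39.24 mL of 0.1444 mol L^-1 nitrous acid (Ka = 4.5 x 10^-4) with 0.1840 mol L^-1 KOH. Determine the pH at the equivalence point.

n(HNO2) = 0.1444 x 0.03924 = 0.005666 mol; V(KOH) at equivalence = 0.005666/0.1840 = 0.03079 L.
At equivalence all the acid is converted to NO2-; total volume = 0.03924 + 0.03079 = 0.07003 L, so [NO2-] = 0.005666/0.07003 = 0.08091 M.
Kb = Kw/Ka = 1.0e-14 / 4.5 x 10^-4 = 2.22e-11.
[OH^-] = sqrt(Kb x [NO2-]) = sqrt(2.22e-11 x 0.08091) = 1.34e-6 M.
pOH = 5.87, so pH = 14.00 - 5.87 = 8.13.

8.13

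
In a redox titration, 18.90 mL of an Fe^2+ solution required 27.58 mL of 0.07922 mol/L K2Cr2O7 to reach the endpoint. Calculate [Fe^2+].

0.694 M

n(K2Cr2O7) = 0.07922 x 0.02758 = 0.002185 mol.
From the balanced equation, 1 mol K2Cr2O7 reacts with 6 mol Fe^2+, so n(Fe^2+) = 0.002185 x 6/1 = 0.01311 mol.
[Fe^2+] = 0.01311 / 0.01890 L = 0.694 M.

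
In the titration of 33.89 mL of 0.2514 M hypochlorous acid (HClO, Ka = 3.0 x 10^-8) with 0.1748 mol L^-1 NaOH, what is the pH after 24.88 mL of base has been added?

Initial n(HClO) = 0.2514 x 0.03389 = 0.008520 mol.
n(NaOH) added = 0.1748 x 0.02488 = 0.004349 mol, converting that many moles of HClO to ClO-.
Remaining n(HClO) = 0.004171 mol; n(ClO-) = 0.004349 mol.
By Henderson-Hasselbalch, pH = pKa + log([A^-]/[HA]) = 7.52 + log(0.004349/0.004171) = 7.52 + (+0.02) = 7.54.

7.54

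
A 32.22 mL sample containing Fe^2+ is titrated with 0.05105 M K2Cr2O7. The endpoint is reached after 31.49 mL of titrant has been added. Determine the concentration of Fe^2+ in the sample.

0.299 M

n(K2Cr2O7) = 0.05105 x 0.03149 = 0.001608 mol.
From the balanced equation, 1 mol K2Cr2O7 reacts with 6 mol Fe^2+, so n(Fe^2+) = 0.001608 x 6/1 = 0.009645 mol.
[Fe^2+] = 0.009645 / 0.03222 L = 0.299 M.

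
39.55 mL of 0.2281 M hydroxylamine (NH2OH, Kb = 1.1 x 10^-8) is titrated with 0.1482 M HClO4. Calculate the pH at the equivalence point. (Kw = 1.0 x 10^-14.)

n(NH2OH) = 0.2281 x 0.03955 = 0.009021 mol; V(HClO4) at equivalence = 0.009021/0.1482 = 0.06087 L.
At equivalence the base is fully converted to NH3OH+; total volume = 0.1004 L, so [NH3OH+] = 0.009021/0.1004 = 0.08983 M.
Ka(NH3OH+) = Kw/Kb = 1.0e-14 / 1.1 x 10^-8 = 9.09e-7.
[H^+] = sqrt(Ka x [NH3OH+]) = sqrt(9.09e-7 x 0.08983) = 0.000286 M.
pH = -log(0.000286) = 3.54.

3.54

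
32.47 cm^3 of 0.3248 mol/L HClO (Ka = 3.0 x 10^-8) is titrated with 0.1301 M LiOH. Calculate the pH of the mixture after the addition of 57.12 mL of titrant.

Initial n(HClO) = 0.3248 x 0.03247 = 0.01055 mol.
n(LiOH) added = 0.1301 x 0.05712 = 0.007431 mol, converting that many moles of HClO to ClO-.
Remaining n(HClO) = 0.003115 mol; n(ClO-) = 0.007431 mol.
By Henderson-Hasselbalch, pH = pKa + log([A^-]/[HA]) = 7.52 + log(0.007431/0.003115) = 7.52 + (+0.38) = 7.90.

7.90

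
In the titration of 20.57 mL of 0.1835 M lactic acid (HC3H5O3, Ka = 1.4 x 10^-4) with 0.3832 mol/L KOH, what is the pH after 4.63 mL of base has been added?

3.80

Initial n(HC3H5O3) = 0.1835 x 0.02057 = 0.003775 mol.
n(KOH) added = 0.3832 x 0.004630 = 0.001774 mol, converting that many moles of HC3H5O3 to C3H5O3-.
Remaining n(HC3H5O3) = 0.002000 mol; n(C3H5O3-) = 0.001774 mol.
By Henderson-Hasselbalch, pH = pKa + log([A^-]/[HA]) = 3.85 + log(0.001774/0.002000) = 3.85 + (-0.05) = 3.80.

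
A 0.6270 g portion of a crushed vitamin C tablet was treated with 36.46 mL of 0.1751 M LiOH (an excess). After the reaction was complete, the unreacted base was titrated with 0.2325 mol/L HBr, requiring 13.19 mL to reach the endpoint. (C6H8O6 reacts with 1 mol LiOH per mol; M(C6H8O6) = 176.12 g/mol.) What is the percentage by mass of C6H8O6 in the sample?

Total n(LiOH) added = 0.1751 x 0.03646 = 0.006384 mol.
n(HBr) used = 0.2325 x 0.01319 = 0.003067 mol, which equals the excess n(LiOH).
So n(LiOH) consumed by the sample = 0.006384 - 0.003067 = 0.003317 mol.
n(C6H8O6) = 0.003317 / 1 = 0.003317 mol.
mass C6H8O6 = 0.003317 x 176.12 = 0.5843 g, so %C6H8O6 = 0.5843/0.6270 x 100 = 93.2%.

93.2%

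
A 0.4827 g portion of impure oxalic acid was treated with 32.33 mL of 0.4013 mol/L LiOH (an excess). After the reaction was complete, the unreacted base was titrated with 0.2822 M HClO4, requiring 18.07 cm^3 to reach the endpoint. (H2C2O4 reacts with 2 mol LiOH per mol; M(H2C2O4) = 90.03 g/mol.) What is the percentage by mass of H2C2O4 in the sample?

73.4%

Total n(LiOH) added = 0.4013 x 0.03233 = 0.01297 mol.
n(HClO4) used = 0.2822 x 0.01807 = 0.005099 mol, which equals the excess n(LiOH).
So n(LiOH) consumed by the sample = 0.01297 - 0.005099 = 0.007875 mol.
n(H2C2O4) = 0.007875 / 2 = 0.003937 mol.
mass H2C2O4 = 0.003937 x 90.03 = 0.3545 g, so %H2C2O4 = 0.3545/0.4827 x 100 = 73.4%.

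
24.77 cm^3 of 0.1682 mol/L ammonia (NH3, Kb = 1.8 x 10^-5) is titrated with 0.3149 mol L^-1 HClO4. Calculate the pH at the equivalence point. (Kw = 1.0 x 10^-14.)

5.11

n(NH3) = 0.1682 x 0.02477 = 0.004166 mol; V(HClO4) at equivalence = 0.004166/0.3149 = 0.01323 L.
At equivalence the base is fully converted to NH4+; total volume = 0.03800 L, so [NH4+] = 0.004166/0.03800 = 0.1096 M.
Ka(NH4+) = Kw/Kb = 1.0e-14 / 1.8 x 10^-5 = 5.56e-10.
[H^+] = sqrt(Ka x [NH4+]) = sqrt(5.56e-10 x 0.1096) = 7.80e-6 M.
pH = -log(7.80e-6) = 5.11.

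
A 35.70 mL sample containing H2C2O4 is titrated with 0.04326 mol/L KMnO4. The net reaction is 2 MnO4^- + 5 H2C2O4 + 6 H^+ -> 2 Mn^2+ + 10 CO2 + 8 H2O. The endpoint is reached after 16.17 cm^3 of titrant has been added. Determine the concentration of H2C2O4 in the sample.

0.0490 M

n(KMnO4) = 0.04326 x 0.01617 = 0.0006995 mol.
From the balanced equation, 2 mol KMnO4 reacts with 5 mol H2C2O4, so n(H2C2O4) = 0.0006995 x 5/2 = 0.001749 mol.
[H2C2O4] = 0.001749 / 0.03570 L = 0.0490 M.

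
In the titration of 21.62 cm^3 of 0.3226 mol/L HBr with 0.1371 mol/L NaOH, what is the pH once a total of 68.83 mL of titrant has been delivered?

12.43

n(acid) = 0.3226 x 0.02162 = 0.006975 mol; n(NaOH) added = 0.1371 x 0.06883 = 0.009437 mol.
Base is in excess by 0.009437 - 0.006975 = 0.002462 mol in a total volume of 0.09045 L.
[OH^-] = 0.002462/0.09045 = 0.02722 M, so pOH = 1.57 and pH = 14.00 - 1.57 = 12.43.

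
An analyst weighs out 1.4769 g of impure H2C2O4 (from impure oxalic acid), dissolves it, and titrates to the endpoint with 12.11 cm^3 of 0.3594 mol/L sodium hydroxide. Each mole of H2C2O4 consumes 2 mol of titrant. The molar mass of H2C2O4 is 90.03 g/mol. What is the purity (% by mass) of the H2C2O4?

n(NaOH) = 0.3594 x 0.01211 = 0.004352 mol.
n(H2C2O4) = 0.004352 / 2 = 0.002176 mol.
mass of H2C2O4 = 0.002176 x 90.03 = 0.1959 g.
% purity = 0.1959 / 1.4769 x 100 = 13.3%.

13.3%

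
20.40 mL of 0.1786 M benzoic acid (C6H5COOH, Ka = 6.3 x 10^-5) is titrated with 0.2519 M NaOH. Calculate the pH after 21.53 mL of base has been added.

12.63

n(acid) = 0.1786 x 0.02040 = 0.003643 mol; n(NaOH) added = 0.2519 x 0.02153 = 0.005423 mol.
Base is in excess by 0.005423 - 0.003643 = 0.001780 mol in a total volume of 0.04193 L.
[OH^-] = 0.001780/0.04193 = 0.04245 M, so pOH = 1.37 and pH = 14.00 - 1.37 = 12.63.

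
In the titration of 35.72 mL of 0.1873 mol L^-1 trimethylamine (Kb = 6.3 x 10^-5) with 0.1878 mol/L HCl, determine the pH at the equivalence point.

5.41

n((CH3)3N) = 0.1873 x 0.03572 = 0.006690 mol; V(HCl) at equivalence = 0.006690/0.1878 = 0.03562 L.
At equivalence the base is fully converted to (CH3)3NH+; total volume = 0.07134 L, so [(CH3)3NH+] = 0.006690/0.07134 = 0.09377 M.
Ka((CH3)3NH+) = Kw/Kb = 1.0e-14 / 6.3 x 10^-5 = 1.59e-10.
[H^+] = sqrt(Ka x [(CH3)3NH+]) = sqrt(1.59e-10 x 0.09377) = 3.86e-6 M.
pH = -log(3.86e-6) = 5.41.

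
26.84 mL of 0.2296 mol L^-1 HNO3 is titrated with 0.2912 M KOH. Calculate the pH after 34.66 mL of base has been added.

n(acid) = 0.2296 x 0.02684 = 0.006162 mol; n(KOH) added = 0.2912 x 0.03466 = 0.01009 mol.
Base is in excess by 0.01009 - 0.006162 = 0.003931 mol in a total volume of 0.06150 L.
[OH^-] = 0.003931/0.06150 = 0.06391 M, so pOH = 1.19 and pH = 14.00 - 1.19 = 12.81.

12.81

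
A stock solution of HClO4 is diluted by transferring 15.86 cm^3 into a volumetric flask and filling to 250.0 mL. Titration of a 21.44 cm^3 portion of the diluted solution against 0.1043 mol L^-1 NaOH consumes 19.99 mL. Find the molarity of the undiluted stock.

n(NaOH) = 0.1043 x 0.01999 = 0.002085 mol.
n(HClO4) in the aliquot = 0.002085 mol.
[diluted HClO4] = 0.002085 / 0.02144 = 0.09725 M.
Dilution factor = 250.0/15.86 = 15.76, so [stock] = 0.09725 x 15.76 = 1.53 M.

1.53 M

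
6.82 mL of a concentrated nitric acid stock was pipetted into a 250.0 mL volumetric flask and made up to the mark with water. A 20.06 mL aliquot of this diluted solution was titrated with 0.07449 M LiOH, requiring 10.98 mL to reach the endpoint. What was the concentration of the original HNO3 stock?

n(LiOH) = 0.07449 x 0.01098 = 0.0008179 mol.
n(HNO3) in the aliquot = 0.0008179 mol.
[diluted HNO3] = 0.0008179 / 0.02006 = 0.04077 M.
Dilution factor = 250.0/6.820 = 36.66, so [stock] = 0.04077 x 36.66 = 1.49 M.

1.49 M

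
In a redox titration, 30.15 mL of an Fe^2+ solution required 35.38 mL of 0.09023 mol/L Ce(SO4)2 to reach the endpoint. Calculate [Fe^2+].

0.106 M

n(Ce(SO4)2) = 0.09023 x 0.03538 = 0.003192 mol.
From the balanced equation, 1 mol Ce(SO4)2 reacts with 1 mol Fe^2+, so n(Fe^2+) = 0.003192 x 1/1 = 0.003192 mol.
[Fe^2+] = 0.003192 / 0.03015 L = 0.106 M.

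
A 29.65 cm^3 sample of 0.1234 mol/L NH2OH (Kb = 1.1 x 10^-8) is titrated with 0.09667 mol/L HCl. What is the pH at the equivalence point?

n(NH2OH) = 0.1234 x 0.02965 = 0.003659 mol; V(HCl) at equivalence = 0.003659/0.09667 = 0.03785 L.
At equivalence the base is fully converted to NH3OH+; total volume = 0.06750 L, so [NH3OH+] = 0.003659/0.06750 = 0.05421 M.
Ka(NH3OH+) = Kw/Kb = 1.0e-14 / 1.1 x 10^-8 = 9.09e-7.
[H^+] = sqrt(Ka x [NH3OH+]) = sqrt(9.09e-7 x 0.05421) = 0.000222 M.
pH = -log(0.000222) = 3.65.

3.65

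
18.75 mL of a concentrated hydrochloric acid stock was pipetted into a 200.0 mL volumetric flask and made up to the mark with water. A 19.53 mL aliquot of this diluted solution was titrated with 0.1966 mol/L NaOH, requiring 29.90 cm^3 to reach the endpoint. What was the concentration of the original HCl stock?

3.21 M

n(NaOH) = 0.1966 x 0.02990 = 0.005878 mol.
n(HCl) in the aliquot = 0.005878 mol.
[diluted HCl] = 0.005878 / 0.01953 = 0.3010 M.
Dilution factor = 200.0/18.75 = 10.67, so [stock] = 0.3010 x 10.67 = 3.21 M.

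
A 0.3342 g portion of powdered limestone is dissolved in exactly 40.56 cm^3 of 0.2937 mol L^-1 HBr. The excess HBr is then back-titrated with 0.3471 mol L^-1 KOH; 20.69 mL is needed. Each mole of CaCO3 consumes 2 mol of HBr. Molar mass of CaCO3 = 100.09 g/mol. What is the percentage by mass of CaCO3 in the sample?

Total n(HBr) added = 0.2937 x 0.04056 = 0.01191 mol.
n(KOH) used = 0.3471 x 0.02069 = 0.007181 mol, which equals the excess n(HBr).
So n(HBr) consumed by the sample = 0.01191 - 0.007181 = 0.004731 mol.
n(CaCO3) = 0.004731 / 2 = 0.002365 mol.
mass CaCO3 = 0.002365 x 100.09 = 0.2368 g, so %CaCO3 = 0.2368/0.3342 x 100 = 70.8%.

70.8%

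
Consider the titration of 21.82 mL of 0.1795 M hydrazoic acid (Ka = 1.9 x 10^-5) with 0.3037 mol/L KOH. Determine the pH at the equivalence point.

n(HN3) = 0.1795 x 0.02182 = 0.003917 mol; V(KOH) at equivalence = 0.003917/0.3037 = 0.01290 L.
At equivalence all the acid is converted to N3-; total volume = 0.02182 + 0.01290 = 0.03472 L, so [N3-] = 0.003917/0.03472 = 0.1128 M.
Kb = Kw/Ka = 1.0e-14 / 1.9 x 10^-5 = 5.26e-10.
[OH^-] = sqrt(Kb x [N3-]) = sqrt(5.26e-10 x 0.1128) = 7.71e-6 M.
pOH = 5.11, so pH = 14.00 - 5.11 = 8.89.

8.89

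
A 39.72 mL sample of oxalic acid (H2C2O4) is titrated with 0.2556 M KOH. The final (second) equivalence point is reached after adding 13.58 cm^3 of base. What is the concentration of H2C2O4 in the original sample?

0.0437 M

n(KOH) = 0.2556 x 0.01358 = 0.003471 mol.
At the final (second) equivalence point, 2 mol OH^- react per mol H2C2O4, so n(H2C2O4) = 0.003471 / 2 = 0.001736 mol.
[H2C2O4] = 0.001736 / 0.03972 L = 0.0437 M.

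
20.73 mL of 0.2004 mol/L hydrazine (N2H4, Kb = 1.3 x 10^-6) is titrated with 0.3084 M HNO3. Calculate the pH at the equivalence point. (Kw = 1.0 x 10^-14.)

n(N2H4) = 0.2004 x 0.02073 = 0.004154 mol; V(HNO3) at equivalence = 0.004154/0.3084 = 0.01347 L.
At equivalence the base is fully converted to N2H5+; total volume = 0.03420 L, so [N2H5+] = 0.004154/0.03420 = 0.1215 M.
Ka(N2H5+) = Kw/Kb = 1.0e-14 / 1.3 x 10^-6 = 7.69e-9.
[H^+] = sqrt(Ka x [N2H5+]) = sqrt(7.69e-9 x 0.1215) = 3.06e-5 M.
pH = -log(3.06e-5) = 4.51.

4.51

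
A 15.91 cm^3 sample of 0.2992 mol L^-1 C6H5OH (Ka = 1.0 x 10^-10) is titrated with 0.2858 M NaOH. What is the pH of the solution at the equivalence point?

n(C6H5OH) = 0.2992 x 0.01591 = 0.004760 mol; V(NaOH) at equivalence = 0.004760/0.2858 = 0.01666 L.
At equivalence all the acid is converted to C6H5O-; total volume = 0.01591 + 0.01666 = 0.03257 L, so [C6H5O-] = 0.004760/0.03257 = 0.1462 M.
Kb = Kw/Ka = 1.0e-14 / 1.0 x 10^-10 = 0.000100.
[OH^-] = sqrt(Kb x [C6H5O-]) = sqrt(0.000100 x 0.1462) = 0.00382 M.
pOH = 2.42, so pH = 14.00 - 2.42 = 11.58.

11.58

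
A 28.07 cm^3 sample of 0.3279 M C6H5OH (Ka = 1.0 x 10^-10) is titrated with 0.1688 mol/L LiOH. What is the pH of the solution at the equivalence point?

11.52

n(C6H5OH) = 0.3279 x 0.02807 = 0.009204 mol; V(LiOH) at equivalence = 0.009204/0.1688 = 0.05453 L.
At equivalence all the acid is converted to C6H5O-; total volume = 0.02807 + 0.05453 = 0.08260 L, so [C6H5O-] = 0.009204/0.08260 = 0.1114 M.
Kb = Kw/Ka = 1.0e-14 / 1.0 x 10^-10 = 0.000100.
[OH^-] = sqrt(Kb x [C6H5O-]) = sqrt(0.000100 x 0.1114) = 0.00334 M.
pOH = 2.48, so pH = 14.00 - 2.48 = 11.52.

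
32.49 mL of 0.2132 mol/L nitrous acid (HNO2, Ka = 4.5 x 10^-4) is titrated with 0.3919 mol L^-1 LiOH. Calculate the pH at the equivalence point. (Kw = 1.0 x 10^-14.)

8.24

n(HNO2) = 0.2132 x 0.03249 = 0.006927 mol; V(LiOH) at equivalence = 0.006927/0.3919 = 0.01768 L.
At equivalence all the acid is converted to NO2-; total volume = 0.03249 + 0.01768 = 0.05017 L, so [NO2-] = 0.006927/0.05017 = 0.1381 M.
Kb = Kw/Ka = 1.0e-14 / 4.5 x 10^-4 = 2.22e-11.
[OH^-] = sqrt(Kb x [NO2-]) = sqrt(2.22e-11 x 0.1381) = 1.75e-6 M.
pOH = 5.76, so pH = 14.00 - 5.76 = 8.24.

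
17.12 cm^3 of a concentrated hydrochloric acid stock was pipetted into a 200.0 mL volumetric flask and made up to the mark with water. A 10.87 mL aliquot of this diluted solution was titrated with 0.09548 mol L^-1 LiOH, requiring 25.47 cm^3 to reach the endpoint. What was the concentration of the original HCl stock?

n(LiOH) = 0.09548 x 0.02547 = 0.002432 mol.
n(HCl) in the aliquot = 0.002432 mol.
[diluted HCl] = 0.002432 / 0.01087 = 0.2237 M.
Dilution factor = 200.0/17.12 = 11.68, so [stock] = 0.2237 x 11.68 = 2.61 M.

2.61 M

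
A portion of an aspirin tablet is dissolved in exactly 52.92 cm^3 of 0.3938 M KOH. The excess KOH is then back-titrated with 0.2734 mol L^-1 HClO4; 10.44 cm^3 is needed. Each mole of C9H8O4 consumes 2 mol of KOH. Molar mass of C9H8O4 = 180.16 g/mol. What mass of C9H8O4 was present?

1.62 g

Total n(KOH) added = 0.3938 x 0.05292 = 0.02084 mol.
n(HClO4) used = 0.2734 x 0.01044 = 0.002854 mol, which equals the excess n(KOH).
So n(KOH) consumed by the sample = 0.02084 - 0.002854 = 0.01799 mol.
n(C9H8O4) = 0.01799 / 2 = 0.008993 mol.
mass = 0.008993 mol x 180.16 g/mol = 1.62 g.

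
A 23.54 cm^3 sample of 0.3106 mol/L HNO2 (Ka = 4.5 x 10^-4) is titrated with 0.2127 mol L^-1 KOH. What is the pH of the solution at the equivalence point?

8.22

n(HNO2) = 0.3106 x 0.02354 = 0.007312 mol; V(KOH) at equivalence = 0.007312/0.2127 = 0.03437 L.
At equivalence all the acid is converted to NO2-; total volume = 0.02354 + 0.03437 = 0.05791 L, so [NO2-] = 0.007312/0.05791 = 0.1262 M.
Kb = Kw/Ka = 1.0e-14 / 4.5 x 10^-4 = 2.22e-11.
[OH^-] = sqrt(Kb x [NO2-]) = sqrt(2.22e-11 x 0.1262) = 1.67e-6 M.
pOH = 5.78, so pH = 14.00 - 5.78 = 8.22.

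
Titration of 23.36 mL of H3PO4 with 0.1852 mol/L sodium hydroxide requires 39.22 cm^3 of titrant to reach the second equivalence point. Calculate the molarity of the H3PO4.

n(NaOH) = 0.1852 x 0.03922 = 0.007264 mol.
At the second equivalence point, 2 mol OH^- react per mol H3PO4, so n(H3PO4) = 0.007264 / 2 = 0.003632 mol.
[H3PO4] = 0.003632 / 0.02336 L = 0.155 M.

0.155 M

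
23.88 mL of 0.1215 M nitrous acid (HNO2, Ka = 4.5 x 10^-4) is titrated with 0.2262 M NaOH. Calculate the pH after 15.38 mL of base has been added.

n(acid) = 0.1215 x 0.02388 = 0.002901 mol; n(NaOH) added = 0.2262 x 0.01538 = 0.003479 mol.
Base is in excess by 0.003479 - 0.002901 = 0.0005775 mol in a total volume of 0.03926 L.
[OH^-] = 0.0005775/0.03926 = 0.01471 M, so pOH = 1.83 and pH = 14.00 - 1.83 = 12.17.

12.17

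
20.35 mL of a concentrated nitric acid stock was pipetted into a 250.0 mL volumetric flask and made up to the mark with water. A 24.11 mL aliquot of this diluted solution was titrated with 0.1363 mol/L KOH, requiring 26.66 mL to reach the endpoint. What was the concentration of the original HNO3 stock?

1.85 M

n(KOH) = 0.1363 x 0.02666 = 0.003634 mol.
n(HNO3) in the aliquot = 0.003634 mol.
[diluted HNO3] = 0.003634 / 0.02411 = 0.1507 M.
Dilution factor = 250.0/20.35 = 12.29, so [stock] = 0.1507 x 12.29 = 1.85 M.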